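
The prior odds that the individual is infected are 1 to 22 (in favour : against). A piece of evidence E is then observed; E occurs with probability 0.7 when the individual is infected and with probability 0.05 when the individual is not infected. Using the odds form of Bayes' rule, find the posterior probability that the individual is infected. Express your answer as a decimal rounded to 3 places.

Posterior probability ≈ 0.389

Prior odds = 1/22 = 0.045455. In log-odds, ln(0.045455) = -3.0910.
Add log likelihood ratio: ln(14.000) = 2.6391.
Posterior log-odds = -0.45199, so posterior odds = exp(-0.45199) = 0.63636. Converting, P(H|E) = 0.63636/1.6364 = 0.389.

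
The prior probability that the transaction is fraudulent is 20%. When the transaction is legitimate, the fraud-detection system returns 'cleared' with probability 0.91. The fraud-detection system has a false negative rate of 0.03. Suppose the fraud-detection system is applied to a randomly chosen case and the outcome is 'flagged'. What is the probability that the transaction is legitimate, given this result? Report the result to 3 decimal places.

Write H for 'the transaction is fraudulent'. Prior odds H:¬H = 0.2/0.8 = 0.25000. For the 'flagged' outcome, the likelihood ratio is 0.97/0.09 = 10.778.
Posterior odds = 0.25000 × 10.778 = 2.6944, so P(H|E) = 2.6944/(1+2.6944) = 0.729. Then P(¬H|E) = 1 − 0.729 = 0.271.

P(¬H | E) ≈ 0.271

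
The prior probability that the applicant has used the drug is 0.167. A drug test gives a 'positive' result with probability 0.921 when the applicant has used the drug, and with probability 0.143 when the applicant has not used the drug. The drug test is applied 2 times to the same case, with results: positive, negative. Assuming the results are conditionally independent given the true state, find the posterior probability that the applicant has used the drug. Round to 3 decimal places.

Posterior P(H) ≈ 0.106

Let H be the event that the applicant has used the drug; start with P(H) = 0.167. P('positive'|H) = 0.921, P('positive'|¬H) = 0.143.
Update on result 1 ('positive'): P(H) ← 0.921·0.1670 / (0.921·0.1670 + 0.143·0.8330) = 0.15381/0.27293 = 0.5635.
Update on result 2 ('negative'): P(H) ← 0.079·0.5635 / (0.079·0.5635 + 0.857·0.4365) = 0.044520/0.41856 = 0.1064.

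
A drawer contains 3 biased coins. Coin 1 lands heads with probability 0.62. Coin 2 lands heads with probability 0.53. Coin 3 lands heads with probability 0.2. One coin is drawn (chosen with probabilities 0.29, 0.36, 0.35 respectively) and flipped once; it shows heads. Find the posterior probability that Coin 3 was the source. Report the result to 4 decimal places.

Posterior probability ≈ 0.1589

Tabulate prior·likelihood by source: [1] prior 0.29, lik 0.62, product 0.1798; [2] prior 0.36, lik 0.53, product 0.1908; [3] prior 0.35, lik 0.2, product 0.07000.
Normalizing constant = 0.44060; the posterior for Coin 3 is its product over the sum, 0.07000/0.44060 = 0.1589.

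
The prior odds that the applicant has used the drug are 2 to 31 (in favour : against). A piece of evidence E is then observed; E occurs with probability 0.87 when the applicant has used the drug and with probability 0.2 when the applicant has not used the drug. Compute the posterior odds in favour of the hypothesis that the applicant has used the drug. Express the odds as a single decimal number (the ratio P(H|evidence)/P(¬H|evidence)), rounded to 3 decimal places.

Prior odds = 2/31 = 0.064516.
Likelihood ratio for E = 0.87/0.2 = 4.3500.
Posterior odds = prior odds × LR = 0.28065.

Posterior odds ≈ 0.281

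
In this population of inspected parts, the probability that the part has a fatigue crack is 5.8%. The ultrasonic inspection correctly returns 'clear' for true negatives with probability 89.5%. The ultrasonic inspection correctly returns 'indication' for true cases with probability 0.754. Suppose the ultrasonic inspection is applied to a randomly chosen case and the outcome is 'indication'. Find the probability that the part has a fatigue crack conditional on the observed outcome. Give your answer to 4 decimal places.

P(H | E) ≈ 0.3066

Let H be the event that the part has a fatigue crack. P(H) = 0.058, so P(¬H) = 0.942. With E the 'indication' result, P(E|H) = 0.754 and P(E|¬H) = 0.105.
P(E) = 0.754·0.058 + 0.105·0.942 = 0.043732 + 0.098910 = 0.14264.
By Bayes' theorem, P(H|E) = 0.043732 / 0.14264 = 0.3066.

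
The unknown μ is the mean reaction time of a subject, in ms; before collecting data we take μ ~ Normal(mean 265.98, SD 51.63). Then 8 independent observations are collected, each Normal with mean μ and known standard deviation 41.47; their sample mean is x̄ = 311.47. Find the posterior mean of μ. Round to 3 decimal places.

With known σ, the Normal prior is conjugate. Weight on the data is w = (n/σ²)/(n/σ² + 1/τ₀²) = 0.00465181/(0.00465181+0.00037514) = 0.92537.
Posterior mean = w·x̄ + (1−w)·μ₀ = 0.92537·311.47 + 0.074626·265.98 = 308.075.

Posterior mean ≈ 308.075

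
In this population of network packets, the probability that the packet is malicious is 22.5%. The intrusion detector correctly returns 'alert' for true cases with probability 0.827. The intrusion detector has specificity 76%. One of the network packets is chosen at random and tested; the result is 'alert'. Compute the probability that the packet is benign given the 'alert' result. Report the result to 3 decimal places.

Let H be the event that the packet is malicious. P(H) = 0.225, so P(¬H) = 0.775. With E the 'alert' result, P(E|H) = 0.827 and P(E|¬H) = 0.24.
P(E) = 0.827·0.225 + 0.24·0.775 = 0.18607 + 0.18600 = 0.37207.
By Bayes' theorem, P(H|E) = 0.18607 / 0.37207 = 0.500. Hence P(¬H|E) = 1 − 0.500 = 0.500.

P(¬H | E) ≈ 0.500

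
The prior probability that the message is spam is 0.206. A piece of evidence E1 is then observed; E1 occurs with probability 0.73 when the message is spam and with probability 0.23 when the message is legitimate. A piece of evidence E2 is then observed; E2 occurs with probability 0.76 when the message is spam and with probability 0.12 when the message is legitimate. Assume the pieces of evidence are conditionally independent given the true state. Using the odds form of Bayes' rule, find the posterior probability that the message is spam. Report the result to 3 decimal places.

Prior odds = 0.206/(1−0.206) = 0.25945.
Likelihood ratio for E1 = 0.73/0.23 = 3.1739.
Likelihood ratio for E2 = 0.76/0.12 = 6.3333.
Posterior odds = prior odds × LR₁ × LR₂ = 5.2152.
Posterior probability = odds/(1+odds) = 5.2152/6.2152 = 0.839.

Posterior probability ≈ 0.839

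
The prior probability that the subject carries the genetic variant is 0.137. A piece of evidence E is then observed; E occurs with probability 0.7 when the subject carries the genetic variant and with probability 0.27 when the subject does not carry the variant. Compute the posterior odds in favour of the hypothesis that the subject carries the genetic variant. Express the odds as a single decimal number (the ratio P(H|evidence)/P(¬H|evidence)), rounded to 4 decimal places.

Posterior odds ≈ 0.4116

Prior odds = 0.137/(1−0.137) = 0.15875. In log-odds, ln(0.15875) = -1.8404.
Add log likelihood ratio: ln(2.5926) = 0.95266.
Posterior log-odds = -0.88778, so posterior odds = exp(-0.88778) = 0.41157.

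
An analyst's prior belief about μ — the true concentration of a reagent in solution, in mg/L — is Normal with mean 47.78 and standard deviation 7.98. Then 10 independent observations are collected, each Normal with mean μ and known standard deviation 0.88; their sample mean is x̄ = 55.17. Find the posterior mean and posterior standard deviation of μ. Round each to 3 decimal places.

Posterior mean ≈ 55.161; posterior SD ≈ 0.278

Prior precision 1/τ₀² = 1/7.98² = 0.0157034; data precision n/σ² = 10/0.88² = 12.9132.
Posterior precision = 0.0157034 + 12.9132 = 12.9289, giving posterior SD = 1/√12.9289 = 0.278.
Posterior mean = (0.0157034·47.78 + 12.9132·55.17) / 12.9289 = 55.161.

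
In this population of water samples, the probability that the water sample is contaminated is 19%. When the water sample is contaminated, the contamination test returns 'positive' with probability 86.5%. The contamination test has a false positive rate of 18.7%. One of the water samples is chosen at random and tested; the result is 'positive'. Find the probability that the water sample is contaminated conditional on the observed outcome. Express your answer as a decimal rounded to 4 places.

Let H be the event that the water sample is contaminated. P(H) = 0.19, so P(¬H) = 0.81. With E the 'positive' result, P(E|H) = 0.865 and P(E|¬H) = 0.187.
P(E) = 0.865·0.19 + 0.187·0.81 = 0.16435 + 0.15147 = 0.31582.
By Bayes' theorem, P(H|E) = 0.16435 / 0.31582 = 0.5204.

P(H | E) ≈ 0.5204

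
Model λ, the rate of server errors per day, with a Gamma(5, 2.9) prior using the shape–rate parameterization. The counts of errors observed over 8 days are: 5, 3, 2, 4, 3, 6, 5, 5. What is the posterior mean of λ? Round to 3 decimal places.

Posterior mean ≈ 3.486

The Poisson likelihood adds the total count to the shape and the number of exposure periods to the rate. Here ∑xᵢ = 33 and n = 8, so shape 5→38 and rate 2.9→10.9.
Posterior mean = shape/rate = 38/10.9 = 3.486.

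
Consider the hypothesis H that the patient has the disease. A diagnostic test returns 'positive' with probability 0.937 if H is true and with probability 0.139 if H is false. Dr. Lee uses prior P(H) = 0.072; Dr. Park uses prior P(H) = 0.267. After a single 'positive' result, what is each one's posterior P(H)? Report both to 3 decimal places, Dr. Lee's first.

The likelihood ratio for a 'positive' result is 0.937/0.139 = 6.7410.
Dr. Lee: prior odds 0.072/0.928 = 0.077586; posterior odds 0.52301; posterior probability 0.343.
Dr. Park: prior odds 0.267/0.733 = 0.36426; posterior odds 2.4555; posterior probability 0.711.

Dr. Lee: 0.343; Dr. Park: 0.711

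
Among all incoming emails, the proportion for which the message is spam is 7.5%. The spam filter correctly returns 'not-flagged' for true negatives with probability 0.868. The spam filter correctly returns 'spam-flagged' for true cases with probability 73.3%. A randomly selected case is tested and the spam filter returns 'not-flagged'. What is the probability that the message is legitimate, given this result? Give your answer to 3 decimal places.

Let H be the event that the message is spam. P(H) = 0.075, so P(¬H) = 0.925. With E the 'not-flagged' result, P(E|H) = 0.267 and P(E|¬H) = 0.868.
P(E) = 0.267·0.075 + 0.868·0.925 = 0.020025 + 0.80290 = 0.82293.
By Bayes' theorem, P(H|E) = 0.020025 / 0.82293 = 0.024. Hence P(¬H|E) = 1 − 0.024 = 0.976.

P(¬H | E) ≈ 0.976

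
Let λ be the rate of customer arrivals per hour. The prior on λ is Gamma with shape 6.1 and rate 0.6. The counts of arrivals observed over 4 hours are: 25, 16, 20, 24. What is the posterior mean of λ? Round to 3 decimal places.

Posterior mean ≈ 19.804

Total count ∑xᵢ = 85 over n = 4 hours.
Gamma is conjugate to the Poisson likelihood: posterior is Gamma(shape = 6.1+85 = 91.1, rate = 0.6+4 = 4.6).
Posterior mean = shape/rate = 91.1/4.6 = 19.804.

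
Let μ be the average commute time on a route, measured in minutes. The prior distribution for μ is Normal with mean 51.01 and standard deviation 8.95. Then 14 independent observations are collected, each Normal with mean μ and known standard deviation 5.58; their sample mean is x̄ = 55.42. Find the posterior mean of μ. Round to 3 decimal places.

Posterior mean ≈ 55.301

With known σ, the Normal prior is conjugate. Weight on the data is w = (n/σ²)/(n/σ² + 1/τ₀²) = 0.449635/(0.449635+0.0124840) = 0.97299.
Posterior mean = w·x̄ + (1−w)·μ₀ = 0.97299·55.42 + 0.027015·51.01 = 55.301.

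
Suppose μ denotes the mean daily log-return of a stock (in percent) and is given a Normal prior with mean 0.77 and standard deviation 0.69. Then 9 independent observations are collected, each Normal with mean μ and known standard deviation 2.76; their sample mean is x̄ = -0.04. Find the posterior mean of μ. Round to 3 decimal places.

Posterior mean ≈ 0.478

With known σ, the Normal prior is conjugate. Weight on the data is w = (n/σ²)/(n/σ² + 1/τ₀²) = 1.18147/(1.18147+2.10040) = 0.36000.
Posterior mean = w·x̄ + (1−w)·μ₀ = 0.36000·-0.04 + 0.64000·0.77 = 0.478.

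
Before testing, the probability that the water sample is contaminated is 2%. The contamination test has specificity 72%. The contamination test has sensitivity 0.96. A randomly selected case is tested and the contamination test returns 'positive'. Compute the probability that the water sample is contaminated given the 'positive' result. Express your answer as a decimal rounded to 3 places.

P(H | E) ≈ 0.065

Let H be the event that the water sample is contaminated. P(H) = 0.02, so P(¬H) = 0.98. With E the 'positive' result, P(E|H) = 0.96 and P(E|¬H) = 0.28.
P(E) = 0.96·0.02 + 0.28·0.98 = 0.019200 + 0.27440 = 0.29360.
By Bayes' theorem, P(H|E) = 0.019200 / 0.29360 = 0.065.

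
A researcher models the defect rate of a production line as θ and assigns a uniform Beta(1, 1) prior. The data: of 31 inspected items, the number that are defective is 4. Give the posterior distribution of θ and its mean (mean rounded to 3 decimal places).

Posterior: Beta(5, 28); mean ≈ 0.152

The binomial likelihood is conjugate to the Beta prior: with 4 successes and 27 failures, the posterior is Beta(1+4, 1+27) = Beta(5, 28).
E[θ | data] = 5/(5+28) = 0.152.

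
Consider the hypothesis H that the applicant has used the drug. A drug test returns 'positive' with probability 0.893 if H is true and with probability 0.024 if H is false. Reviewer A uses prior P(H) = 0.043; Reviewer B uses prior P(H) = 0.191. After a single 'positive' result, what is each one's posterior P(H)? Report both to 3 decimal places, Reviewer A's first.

P('+'|H) = 0.893, P('+'|¬H) = 0.024.
Reviewer A: numerator 0.893·0.043 = 0.038399; evidence = 0.038399+0.024·0.957 = 0.061367; posterior = 0.626.
Reviewer B: numerator 0.893·0.191 = 0.17056; evidence = 0.17056+0.024·0.809 = 0.18998; posterior = 0.898.

Reviewer A: 0.626; Reviewer B: 0.898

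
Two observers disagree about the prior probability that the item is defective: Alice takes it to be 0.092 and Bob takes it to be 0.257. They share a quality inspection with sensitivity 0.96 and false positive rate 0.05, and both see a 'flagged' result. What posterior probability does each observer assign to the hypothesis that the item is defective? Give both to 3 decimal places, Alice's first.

P('+'|H) = 0.96, P('+'|¬H) = 0.05.
Alice: numerator 0.96·0.092 = 0.088320; evidence = 0.088320+0.05·0.908 = 0.13372; posterior = 0.660.
Bob: numerator 0.96·0.257 = 0.24672; evidence = 0.24672+0.05·0.743 = 0.28387; posterior = 0.869.

Alice: 0.660; Bob: 0.869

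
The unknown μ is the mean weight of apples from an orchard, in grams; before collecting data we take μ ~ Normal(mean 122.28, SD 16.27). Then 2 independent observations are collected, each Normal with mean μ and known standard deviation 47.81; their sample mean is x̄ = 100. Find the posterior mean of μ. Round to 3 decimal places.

Posterior mean ≈ 118.090

With known σ, the Normal prior is conjugate. Weight on the data is w = (n/σ²)/(n/σ² + 1/τ₀²) = 0.00087497/(0.00087497+0.00377768) = 0.18806.
Posterior mean = w·x̄ + (1−w)·μ₀ = 0.18806·100 + 0.81194·122.28 = 118.090.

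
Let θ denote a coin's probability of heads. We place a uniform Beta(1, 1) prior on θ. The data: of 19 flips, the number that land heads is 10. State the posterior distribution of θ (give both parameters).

Observing 10 successes and 9 failures updates Beta(1, 1) by adding the success and failure counts to the two shape parameters: α = 1+10 = 11, β = 1+9 = 10.

Posterior: Beta(11, 10)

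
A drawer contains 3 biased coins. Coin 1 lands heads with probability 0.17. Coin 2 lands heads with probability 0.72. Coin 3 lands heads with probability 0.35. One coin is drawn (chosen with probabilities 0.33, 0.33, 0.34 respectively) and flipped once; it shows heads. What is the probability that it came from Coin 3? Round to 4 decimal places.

Posterior probability ≈ 0.2883

P(heads|C1) = 0.17; P(heads|C2) = 0.72; P(heads|C3) = 0.35.
Prior × likelihood for each source: 0.33·0.17=0.05610, 0.33·0.72=0.2376, 0.34·0.35=0.1190. Summing gives P(heads) = 0.41270.
P(Coin 3 | heads) = 0.1190 / 0.41270 = 0.2883.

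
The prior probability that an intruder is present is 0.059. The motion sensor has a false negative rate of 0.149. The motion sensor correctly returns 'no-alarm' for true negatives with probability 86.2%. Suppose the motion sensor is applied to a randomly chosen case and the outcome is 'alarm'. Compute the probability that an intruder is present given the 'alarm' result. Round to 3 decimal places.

Write H for 'an intruder is present'. Prior odds H:¬H = 0.059/0.941 = 0.062699. For the 'alarm' outcome, the likelihood ratio is 0.851/0.138 = 6.1667.
Posterior odds = 0.062699 × 6.1667 = 0.38665, so P(H|E) = 0.38665/(1+0.38665) = 0.279.

P(H | E) ≈ 0.279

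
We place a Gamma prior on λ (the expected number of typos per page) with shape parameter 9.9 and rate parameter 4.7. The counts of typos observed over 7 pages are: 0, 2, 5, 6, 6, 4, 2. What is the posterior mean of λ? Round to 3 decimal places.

Posterior mean ≈ 2.983

The Poisson likelihood adds the total count to the shape and the number of exposure periods to the rate. Here ∑xᵢ = 25 and n = 7, so shape 9.9→34.9 and rate 4.7→11.7.
E[λ | data] = 34.9/11.7 = 2.983.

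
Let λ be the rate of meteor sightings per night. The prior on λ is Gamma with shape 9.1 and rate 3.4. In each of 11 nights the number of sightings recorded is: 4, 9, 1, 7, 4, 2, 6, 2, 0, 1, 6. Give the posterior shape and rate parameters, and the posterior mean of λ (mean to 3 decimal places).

Total count ∑xᵢ = 42 over n = 11 nights.
Gamma is conjugate to the Poisson likelihood: posterior is Gamma(shape = 9.1+42 = 51.1, rate = 3.4+11 = 14.4).
Posterior mean = shape/rate = 51.1/14.4 = 3.549.

Posterior: Gamma(shape=51.1, rate=14.4); mean ≈ 3.549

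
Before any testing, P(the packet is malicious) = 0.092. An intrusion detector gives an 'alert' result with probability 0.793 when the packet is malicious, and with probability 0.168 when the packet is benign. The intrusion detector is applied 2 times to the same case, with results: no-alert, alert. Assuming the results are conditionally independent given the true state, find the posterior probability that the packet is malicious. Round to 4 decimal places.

Posterior P(H) ≈ 0.1063

Let H be the event that the packet is malicious; start with P(H) = 0.092. P('alert'|H) = 0.793, P('alert'|¬H) = 0.168.
Update on result 1 ('no-alert'): P(H) ← 0.207·0.0920 / (0.207·0.0920 + 0.832·0.9080) = 0.019044/0.77450 = 0.0246.
Update on result 2 ('alert'): P(H) ← 0.793·0.0246 / (0.793·0.0246 + 0.168·0.9754) = 0.019499/0.18337 = 0.1063.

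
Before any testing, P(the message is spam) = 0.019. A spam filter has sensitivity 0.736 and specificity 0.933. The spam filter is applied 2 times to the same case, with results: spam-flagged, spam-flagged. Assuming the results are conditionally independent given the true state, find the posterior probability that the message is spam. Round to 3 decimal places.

Posterior P(H) ≈ 0.700

With H the event that the message is spam, the joint likelihood of the observed sequence is P(data|H) = 0.736·0.736 = 0.54170 and P(data|¬H) = 0.067·0.067 = 0.0044890.
Bayes: P(H|data) = 0.019·0.54170 / (0.019·0.54170 + 0.981·0.0044890) = 0.010292/0.014696 = 0.7003.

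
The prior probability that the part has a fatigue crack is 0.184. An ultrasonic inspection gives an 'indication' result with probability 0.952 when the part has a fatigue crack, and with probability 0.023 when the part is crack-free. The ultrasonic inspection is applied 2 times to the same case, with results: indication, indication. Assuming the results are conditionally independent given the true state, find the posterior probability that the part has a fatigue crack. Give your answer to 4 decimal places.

Posterior P(H) ≈ 0.9974

Let H be the event that the part has a fatigue crack; start with P(H) = 0.184. P('indication'|H) = 0.952, P('indication'|¬H) = 0.023.
Update on result 1 ('indication'): P(H) ← 0.952·0.1840 / (0.952·0.1840 + 0.023·0.8160) = 0.17517/0.19394 = 0.9032.
Update on result 2 ('indication'): P(H) ← 0.952·0.9032 / (0.952·0.9032 + 0.023·0.0968) = 0.85987/0.86210 = 0.9974.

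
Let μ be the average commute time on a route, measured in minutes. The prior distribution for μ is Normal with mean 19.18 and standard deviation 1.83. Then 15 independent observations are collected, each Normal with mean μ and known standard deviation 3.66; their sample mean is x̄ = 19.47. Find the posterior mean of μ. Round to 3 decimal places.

Posterior mean ≈ 19.409

Prior precision 1/τ₀² = 1/1.83² = 0.298606; data precision n/σ² = 15/3.66² = 1.11977.
Posterior precision = 0.298606 + 1.11977 = 1.41838.
Posterior mean = (0.298606·19.18 + 1.11977·19.47) / 1.41838 = 19.409.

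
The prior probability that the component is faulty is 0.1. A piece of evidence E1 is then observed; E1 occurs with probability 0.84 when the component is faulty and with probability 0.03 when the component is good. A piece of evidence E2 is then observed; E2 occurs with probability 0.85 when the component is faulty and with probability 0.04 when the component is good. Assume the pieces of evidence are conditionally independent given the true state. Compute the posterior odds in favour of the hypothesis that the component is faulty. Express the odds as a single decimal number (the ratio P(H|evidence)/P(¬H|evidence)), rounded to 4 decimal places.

Posterior odds ≈ 66.1111

Prior odds = 0.1/(1−0.1) = 0.11111.
Likelihood ratio for E1 = 0.84/0.03 = 28.000.
Likelihood ratio for E2 = 0.85/0.04 = 21.250.
Posterior odds = prior odds × LR₁ × LR₂ = 66.111.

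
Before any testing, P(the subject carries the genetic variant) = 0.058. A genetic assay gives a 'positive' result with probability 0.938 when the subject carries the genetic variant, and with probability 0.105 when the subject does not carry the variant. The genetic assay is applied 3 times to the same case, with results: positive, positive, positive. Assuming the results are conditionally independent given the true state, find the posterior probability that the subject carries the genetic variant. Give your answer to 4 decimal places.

Let H be the event that the subject carries the genetic variant; start with P(H) = 0.058. P('positive'|H) = 0.938, P('positive'|¬H) = 0.105.
Update on result 1 ('positive'): P(H) ← 0.938·0.0580 / (0.938·0.0580 + 0.105·0.9420) = 0.054404/0.15331 = 0.3549.
Update on result 2 ('positive'): P(H) ← 0.938·0.3549 / (0.938·0.3549 + 0.105·0.6451) = 0.33285/0.40059 = 0.8309.
Update on result 3 ('positive'): P(H) ← 0.938·0.8309 / (0.938·0.8309 + 0.105·0.1691) = 0.77938/0.79714 = 0.9777.

Posterior P(H) ≈ 0.9777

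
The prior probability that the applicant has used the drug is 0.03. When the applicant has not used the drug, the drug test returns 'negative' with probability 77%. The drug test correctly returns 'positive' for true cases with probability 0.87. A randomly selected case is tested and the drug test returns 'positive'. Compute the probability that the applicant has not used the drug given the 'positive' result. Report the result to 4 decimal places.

Let H be the event that the applicant has used the drug. P(H) = 0.03, so P(¬H) = 0.97. With E the 'positive' result, P(E|H) = 0.87 and P(E|¬H) = 0.23.
P(E) = 0.87·0.03 + 0.23·0.97 = 0.026100 + 0.22310 = 0.24920.
By Bayes' theorem, P(H|E) = 0.026100 / 0.24920 = 0.1047. Hence P(¬H|E) = 1 − 0.1047 = 0.8953.

P(¬H | E) ≈ 0.8953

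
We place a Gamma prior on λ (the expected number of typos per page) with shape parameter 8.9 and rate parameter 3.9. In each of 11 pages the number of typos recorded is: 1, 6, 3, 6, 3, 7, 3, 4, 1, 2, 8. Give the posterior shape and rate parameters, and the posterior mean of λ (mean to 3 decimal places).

Total count ∑xᵢ = 44 over n = 11 pages.
Gamma is conjugate to the Poisson likelihood: posterior is Gamma(shape = 8.9+44 = 52.9, rate = 3.9+11 = 14.9).
Posterior mean = shape/rate = 52.9/14.9 = 3.550.

Posterior: Gamma(shape=52.9, rate=14.9); mean ≈ 3.550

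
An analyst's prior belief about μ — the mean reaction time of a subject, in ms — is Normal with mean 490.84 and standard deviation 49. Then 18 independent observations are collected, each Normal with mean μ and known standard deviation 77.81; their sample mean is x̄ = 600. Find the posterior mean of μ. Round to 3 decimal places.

With known σ, the Normal prior is conjugate. Weight on the data is w = (n/σ²)/(n/σ² + 1/τ₀²) = 0.00297305/(0.00297305+0.00041649) = 0.87712.
Posterior mean = w·x̄ + (1−w)·μ₀ = 0.87712·600 + 0.12288·490.84 = 586.587.

Posterior mean ≈ 586.587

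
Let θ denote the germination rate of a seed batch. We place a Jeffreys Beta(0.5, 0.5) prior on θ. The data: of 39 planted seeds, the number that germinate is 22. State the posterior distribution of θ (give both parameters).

Posterior: Beta(22.5, 17.5)

Observing 22 successes and 17 failures updates Beta(0.5, 0.5) by adding the success and failure counts to the two shape parameters: α = 0.5+22 = 22.5, β = 0.5+17 = 17.5.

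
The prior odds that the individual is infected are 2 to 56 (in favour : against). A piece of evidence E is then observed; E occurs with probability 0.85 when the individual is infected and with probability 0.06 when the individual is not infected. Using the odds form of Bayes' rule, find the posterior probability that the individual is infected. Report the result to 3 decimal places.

Prior odds = 2/56 = 0.035714. In log-odds, ln(0.035714) = -3.3322.
Add log likelihood ratio: ln(14.167) = 2.6509.
Posterior log-odds = -0.68131, so posterior odds = exp(-0.68131) = 0.50595. Converting, P(H|E) = 0.50595/1.5060 = 0.336.

Posterior probability ≈ 0.336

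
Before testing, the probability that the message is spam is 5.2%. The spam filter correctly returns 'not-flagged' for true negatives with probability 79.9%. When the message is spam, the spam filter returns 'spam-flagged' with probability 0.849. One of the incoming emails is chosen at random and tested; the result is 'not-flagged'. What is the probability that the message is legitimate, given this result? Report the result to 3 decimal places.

P(¬H | E) ≈ 0.990

Let H be the event that the message is spam. P(H) = 0.052, so P(¬H) = 0.948. With E the 'not-flagged' result, P(E|H) = 0.151 and P(E|¬H) = 0.799.
P(E) = 0.151·0.052 + 0.799·0.948 = 0.0078520 + 0.75745 = 0.76530.
By Bayes' theorem, P(H|E) = 0.0078520 / 0.76530 = 0.010. Hence P(¬H|E) = 1 − 0.010 = 0.990.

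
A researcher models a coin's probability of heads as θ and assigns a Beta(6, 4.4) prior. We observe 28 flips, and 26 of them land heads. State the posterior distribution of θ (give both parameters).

The binomial likelihood is conjugate to the Beta prior: with 26 successes and 2 failures, the posterior is Beta(6+26, 4.4+2) = Beta(32, 6.4).

Posterior: Beta(32, 6.4)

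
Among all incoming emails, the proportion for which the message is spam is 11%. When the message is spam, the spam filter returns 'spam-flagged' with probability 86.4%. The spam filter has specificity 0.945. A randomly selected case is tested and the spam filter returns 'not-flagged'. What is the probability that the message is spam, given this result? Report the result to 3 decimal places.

P(H | E) ≈ 0.017

Let H be the event that the message is spam. P(H) = 0.11, so P(¬H) = 0.89. With E the 'not-flagged' result, P(E|H) = 0.136 and P(E|¬H) = 0.945.
P(E) = 0.136·0.11 + 0.945·0.89 = 0.014960 + 0.84105 = 0.85601.
By Bayes' theorem, P(H|E) = 0.014960 / 0.85601 = 0.017.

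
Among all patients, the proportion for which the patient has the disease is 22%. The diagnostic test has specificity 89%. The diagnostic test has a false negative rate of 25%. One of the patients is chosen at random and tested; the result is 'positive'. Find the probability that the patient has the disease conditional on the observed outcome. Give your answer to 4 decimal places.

P(H | E) ≈ 0.6579

Let H be the event that the patient has the disease. P(H) = 0.22, so P(¬H) = 0.78. With E the 'positive' result, P(E|H) = 0.75 and P(E|¬H) = 0.11.
P(E) = 0.75·0.22 + 0.11·0.78 = 0.16500 + 0.085800 = 0.25080.
By Bayes' theorem, P(H|E) = 0.16500 / 0.25080 = 0.6579.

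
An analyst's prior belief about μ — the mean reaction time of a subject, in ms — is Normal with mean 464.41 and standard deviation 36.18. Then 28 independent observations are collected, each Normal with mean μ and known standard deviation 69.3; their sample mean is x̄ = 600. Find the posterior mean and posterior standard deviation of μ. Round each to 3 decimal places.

Posterior mean ≈ 584.292; posterior SD ≈ 12.315

Prior precision 1/τ₀² = 1/36.18² = 0.00076395; data precision n/σ² = 28/69.3² = 0.00583031.
Posterior precision = 0.00076395 + 0.00583031 = 0.00659426, giving posterior SD = 1/√0.00659426 = 12.315.
Posterior mean = (0.00076395·464.41 + 0.00583031·600) / 0.00659426 = 584.292.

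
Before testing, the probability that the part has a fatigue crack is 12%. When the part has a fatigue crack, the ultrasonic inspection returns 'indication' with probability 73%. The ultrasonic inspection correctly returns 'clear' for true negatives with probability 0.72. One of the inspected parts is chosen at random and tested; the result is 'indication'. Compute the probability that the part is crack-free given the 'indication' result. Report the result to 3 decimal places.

Write H for 'the part has a fatigue crack'. Prior odds H:¬H = 0.12/0.88 = 0.13636. For the 'indication' outcome, the likelihood ratio is 0.73/0.28 = 2.6071.
Posterior odds = 0.13636 × 2.6071 = 0.35552, so P(H|E) = 0.35552/(1+0.35552) = 0.262. Then P(¬H|E) = 1 − 0.262 = 0.738.

P(¬H | E) ≈ 0.738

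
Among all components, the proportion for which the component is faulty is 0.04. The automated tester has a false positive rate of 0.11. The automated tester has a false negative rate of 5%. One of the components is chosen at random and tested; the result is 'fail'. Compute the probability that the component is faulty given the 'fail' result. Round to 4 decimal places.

Write H for 'the component is faulty'. Prior odds H:¬H = 0.04/0.96 = 0.041667. For the 'fail' outcome, the likelihood ratio is 0.95/0.11 = 8.6364.
Posterior odds = 0.041667 × 8.6364 = 0.35985, so P(H|E) = 0.35985/(1+0.35985) = 0.2646.

P(H | E) ≈ 0.2646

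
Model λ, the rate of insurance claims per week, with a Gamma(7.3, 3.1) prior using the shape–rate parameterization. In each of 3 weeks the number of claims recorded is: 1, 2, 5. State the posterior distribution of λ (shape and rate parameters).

Posterior: Gamma(shape=15.3, rate=6.1)

Total count ∑xᵢ = 8 over n = 3 weeks.
Gamma is conjugate to the Poisson likelihood: posterior is Gamma(shape = 7.3+8 = 15.3, rate = 3.1+3 = 6.1).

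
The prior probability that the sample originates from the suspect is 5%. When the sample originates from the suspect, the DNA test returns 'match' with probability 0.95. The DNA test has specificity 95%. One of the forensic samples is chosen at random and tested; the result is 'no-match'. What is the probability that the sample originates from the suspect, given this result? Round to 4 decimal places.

Let H be the event that the sample originates from the suspect. P(H) = 0.05, so P(¬H) = 0.95. With E the 'no-match' result, P(E|H) = 0.05 and P(E|¬H) = 0.95.
P(E) = 0.05·0.05 + 0.95·0.95 = 0.0025000 + 0.90250 = 0.90500.
By Bayes' theorem, P(H|E) = 0.0025000 / 0.90500 = 0.0028.

P(H | E) ≈ 0.0028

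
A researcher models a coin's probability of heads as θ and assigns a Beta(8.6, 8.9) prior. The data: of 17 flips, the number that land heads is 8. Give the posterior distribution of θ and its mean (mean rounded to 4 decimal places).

Posterior: Beta(16.6, 17.9); mean ≈ 0.4812

The binomial likelihood is conjugate to the Beta prior: with 8 successes and 9 failures, the posterior is Beta(8.6+8, 8.9+9) = Beta(16.6, 17.9).
E[θ | data] = 16.6/(16.6+17.9) = 0.4812.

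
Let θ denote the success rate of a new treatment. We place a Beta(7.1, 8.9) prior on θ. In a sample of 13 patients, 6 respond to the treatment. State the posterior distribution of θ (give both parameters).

Posterior: Beta(13.1, 15.9)

The binomial likelihood is conjugate to the Beta prior: with 6 successes and 7 failures, the posterior is Beta(7.1+6, 8.9+7) = Beta(13.1, 15.9).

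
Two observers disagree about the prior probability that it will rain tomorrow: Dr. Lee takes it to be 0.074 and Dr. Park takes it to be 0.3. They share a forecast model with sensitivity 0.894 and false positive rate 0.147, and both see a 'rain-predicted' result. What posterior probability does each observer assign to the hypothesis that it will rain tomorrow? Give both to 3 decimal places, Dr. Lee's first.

Dr. Lee: 0.327; Dr. Park: 0.723

The likelihood ratio for a 'rain-predicted' result is 0.894/0.147 = 6.0816.
Dr. Lee: prior odds 0.074/0.926 = 0.079914; posterior odds 0.48601; posterior probability 0.327.
Dr. Park: prior odds 0.3/0.7 = 0.42857; posterior odds 2.6064; posterior probability 0.723.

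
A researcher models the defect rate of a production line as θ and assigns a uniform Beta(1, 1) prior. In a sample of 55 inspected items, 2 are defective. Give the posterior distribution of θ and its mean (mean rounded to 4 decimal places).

The binomial likelihood is conjugate to the Beta prior: with 2 successes and 53 failures, the posterior is Beta(1+2, 1+53) = Beta(3, 54).
E[θ | data] = 3/(3+54) = 0.0526.

Posterior: Beta(3, 54); mean ≈ 0.0526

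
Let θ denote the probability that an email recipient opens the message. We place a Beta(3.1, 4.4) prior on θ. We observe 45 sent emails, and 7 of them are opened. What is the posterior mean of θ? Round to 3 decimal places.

Posterior mean ≈ 0.192

Observing 7 successes and 38 failures updates Beta(3.1, 4.4) by adding the success and failure counts to the two shape parameters: α = 3.1+7 = 10.1, β = 4.4+38 = 42.4.
Posterior mean = α/(α+β) = 10.1/52.5 = 0.192.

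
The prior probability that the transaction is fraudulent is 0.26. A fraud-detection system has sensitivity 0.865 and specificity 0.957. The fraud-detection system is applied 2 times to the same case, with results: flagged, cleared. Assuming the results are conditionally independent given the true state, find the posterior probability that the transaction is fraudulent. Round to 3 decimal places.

Posterior P(H) ≈ 0.499

With H the event that the transaction is fraudulent, the joint likelihood of the observed sequence is P(data|H) = 0.865·0.135 = 0.11678 and P(data|¬H) = 0.043·0.957 = 0.041151.
Bayes: P(H|data) = 0.26·0.11678 / (0.26·0.11678 + 0.74·0.041151) = 0.030362/0.060813 = 0.4993.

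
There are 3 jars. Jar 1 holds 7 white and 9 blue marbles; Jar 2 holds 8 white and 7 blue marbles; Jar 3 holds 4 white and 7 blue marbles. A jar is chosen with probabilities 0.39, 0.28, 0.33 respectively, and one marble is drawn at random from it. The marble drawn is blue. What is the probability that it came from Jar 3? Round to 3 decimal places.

Posterior probability ≈ 0.375

Tabulate prior·likelihood by source: [1] prior 0.39, lik 0.5625, product 0.2194; [2] prior 0.28, lik 0.4667, product 0.1307; [3] prior 0.33, lik 0.6364, product 0.2100.
Normalizing constant = 0.56004; the posterior for Jar 3 is its product over the sum, 0.2100/0.56004 = 0.375.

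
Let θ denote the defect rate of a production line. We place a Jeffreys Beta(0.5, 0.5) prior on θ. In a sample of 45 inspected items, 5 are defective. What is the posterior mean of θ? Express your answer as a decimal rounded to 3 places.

Posterior mean ≈ 0.120

Observing 5 successes and 40 failures updates Beta(0.5, 0.5) by adding the success and failure counts to the two shape parameters: α = 0.5+5 = 5.5, β = 0.5+40 = 40.5.
Posterior mean = α/(α+β) = 5.5/46 = 0.120.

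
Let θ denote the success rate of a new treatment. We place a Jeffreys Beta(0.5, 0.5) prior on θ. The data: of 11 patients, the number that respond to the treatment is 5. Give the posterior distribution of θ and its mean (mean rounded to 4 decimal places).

Posterior: Beta(5.5, 6.5); mean ≈ 0.4583

Observing 5 successes and 6 failures updates Beta(0.5, 0.5) by adding the success and failure counts to the two shape parameters: α = 0.5+5 = 5.5, β = 0.5+6 = 6.5.
Posterior mean = α/(α+β) = 5.5/12 = 0.4583.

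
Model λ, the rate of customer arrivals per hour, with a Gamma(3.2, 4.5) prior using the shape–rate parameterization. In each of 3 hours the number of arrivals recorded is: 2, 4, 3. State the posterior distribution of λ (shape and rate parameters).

Total count ∑xᵢ = 9 over n = 3 hours.
Gamma is conjugate to the Poisson likelihood: posterior is Gamma(shape = 3.2+9 = 12.2, rate = 4.5+3 = 7.5).

Posterior: Gamma(shape=12.2, rate=7.5)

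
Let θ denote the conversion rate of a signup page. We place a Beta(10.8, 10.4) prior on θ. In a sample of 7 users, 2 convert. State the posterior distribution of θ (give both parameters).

Observing 2 successes and 5 failures updates Beta(10.8, 10.4) by adding the success and failure counts to the two shape parameters: α = 10.8+2 = 12.8, β = 10.4+5 = 15.4.

Posterior: Beta(12.8, 15.4)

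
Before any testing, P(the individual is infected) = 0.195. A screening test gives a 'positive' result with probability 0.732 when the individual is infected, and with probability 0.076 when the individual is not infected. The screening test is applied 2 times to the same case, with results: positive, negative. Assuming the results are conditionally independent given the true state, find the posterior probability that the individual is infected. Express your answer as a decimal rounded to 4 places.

Let H be the event that the individual is infected; start with P(H) = 0.195. P('positive'|H) = 0.732, P('positive'|¬H) = 0.076.
Update on result 1 ('positive'): P(H) ← 0.732·0.1950 / (0.732·0.1950 + 0.076·0.8050) = 0.14274/0.20392 = 0.7000.
Update on result 2 ('negative'): P(H) ← 0.268·0.7000 / (0.268·0.7000 + 0.924·0.3000) = 0.18759/0.46481 = 0.4036.

Posterior P(H) ≈ 0.4036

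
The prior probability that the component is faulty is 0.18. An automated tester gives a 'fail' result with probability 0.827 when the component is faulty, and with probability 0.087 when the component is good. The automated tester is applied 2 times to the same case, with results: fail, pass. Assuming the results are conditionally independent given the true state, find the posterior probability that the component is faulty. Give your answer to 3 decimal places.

With H the event that the component is faulty, the joint likelihood of the observed sequence is P(data|H) = 0.827·0.173 = 0.14307 and P(data|¬H) = 0.087·0.913 = 0.079431.
Bayes: P(H|data) = 0.18·0.14307 / (0.18·0.14307 + 0.82·0.079431) = 0.025753/0.090886 = 0.2834.

Posterior P(H) ≈ 0.283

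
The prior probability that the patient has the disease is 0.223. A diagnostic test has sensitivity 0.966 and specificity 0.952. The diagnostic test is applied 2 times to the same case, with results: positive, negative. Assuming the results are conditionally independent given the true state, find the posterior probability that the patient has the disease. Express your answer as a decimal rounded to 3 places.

With H the event that the patient has the disease, the joint likelihood of the observed sequence is P(data|H) = 0.966·0.034 = 0.032844 and P(data|¬H) = 0.048·0.952 = 0.045696.
Bayes: P(H|data) = 0.223·0.032844 / (0.223·0.032844 + 0.777·0.045696) = 0.0073242/0.042830 = 0.1710.

Posterior P(H) ≈ 0.171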